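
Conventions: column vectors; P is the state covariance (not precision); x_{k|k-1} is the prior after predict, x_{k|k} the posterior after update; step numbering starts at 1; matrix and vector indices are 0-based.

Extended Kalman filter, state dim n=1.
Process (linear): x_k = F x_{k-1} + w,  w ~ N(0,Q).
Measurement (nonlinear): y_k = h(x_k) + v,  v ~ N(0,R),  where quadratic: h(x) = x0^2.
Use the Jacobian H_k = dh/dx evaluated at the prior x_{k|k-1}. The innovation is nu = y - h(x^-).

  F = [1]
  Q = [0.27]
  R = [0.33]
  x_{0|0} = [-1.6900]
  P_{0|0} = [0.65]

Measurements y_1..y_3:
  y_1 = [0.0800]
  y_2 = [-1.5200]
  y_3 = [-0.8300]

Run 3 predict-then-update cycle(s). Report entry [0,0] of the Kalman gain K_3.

step 1: x^-=[-1.6900]  P^-=[0.9200]  H_jac=[-3.3800]  S=[10.8404]  K=[-0.2869]  nu=[-2.7761]  x^+=[-0.8937]  P^+=[0.0280]
step 2: x^-=[-0.8937]  P^-=[0.2980]  H_jac=[-1.7873]  S=[1.2820]  K=[-0.4155]  nu=[-2.3186]  x^+=[0.0697]  P^+=[0.0767]
step 3: x^-=[0.0697]  P^-=[0.3467]  H_jac=[0.1393]  S=[0.3367]  K=[0.1435]  nu=[-0.8349]  x^+=[-0.0501]  P^+=[0.3398]

K[0,0] = 0.1435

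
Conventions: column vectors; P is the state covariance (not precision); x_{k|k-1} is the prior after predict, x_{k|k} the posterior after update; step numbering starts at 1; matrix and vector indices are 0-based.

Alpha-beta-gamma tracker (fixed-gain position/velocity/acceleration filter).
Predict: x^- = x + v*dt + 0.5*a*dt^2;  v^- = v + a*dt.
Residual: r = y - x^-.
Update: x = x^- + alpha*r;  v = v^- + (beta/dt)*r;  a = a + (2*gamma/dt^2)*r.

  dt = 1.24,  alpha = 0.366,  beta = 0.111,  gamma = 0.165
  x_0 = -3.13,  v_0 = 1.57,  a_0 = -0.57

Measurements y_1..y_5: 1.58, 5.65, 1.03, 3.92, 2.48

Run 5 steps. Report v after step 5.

step 1: x_pred=-1.6214  r=3.2014  x^+=-0.4497  v^+=1.1498  a^+=0.1171
step 2: x_pred=1.0660  r=4.5840  x^+=2.7438  v^+=1.7053  a^+=1.1009
step 3: x_pred=5.7047  r=-4.6747  x^+=3.9938  v^+=2.6520  a^+=0.0976
step 4: x_pred=7.3572  r=-3.4372  x^+=6.0992  v^+=2.4653  a^+=-0.6401
step 5: x_pred=8.6641  r=-6.1841  x^+=6.4007  v^+=1.1180  a^+=-1.9673

v_post = 1.1180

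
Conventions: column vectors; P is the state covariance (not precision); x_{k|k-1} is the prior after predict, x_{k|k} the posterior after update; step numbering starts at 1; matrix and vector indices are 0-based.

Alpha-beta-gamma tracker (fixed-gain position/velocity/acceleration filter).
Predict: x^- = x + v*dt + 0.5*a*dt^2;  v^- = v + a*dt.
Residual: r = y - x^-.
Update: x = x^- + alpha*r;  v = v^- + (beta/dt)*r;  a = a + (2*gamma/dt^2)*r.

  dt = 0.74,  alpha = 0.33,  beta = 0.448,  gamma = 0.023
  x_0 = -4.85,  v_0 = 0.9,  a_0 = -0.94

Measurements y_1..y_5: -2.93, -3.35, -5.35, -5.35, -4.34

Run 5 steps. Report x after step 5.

step 1: x_pred=-4.4414  r=1.5114  x^+=-3.9426  v^+=1.1194  a^+=-0.8130
step 2: x_pred=-3.3369  r=-0.0131  x^+=-3.3412  v^+=0.5098  a^+=-0.8141
step 3: x_pred=-3.1869  r=-2.1631  x^+=-3.9007  v^+=-1.4022  a^+=-0.9959
step 4: x_pred=-5.2110  r=-0.1390  x^+=-5.2569  v^+=-2.2233  a^+=-1.0075
step 5: x_pred=-7.1780  r=2.8380  x^+=-6.2415  v^+=-1.2507  a^+=-0.7691

x_post = -6.2415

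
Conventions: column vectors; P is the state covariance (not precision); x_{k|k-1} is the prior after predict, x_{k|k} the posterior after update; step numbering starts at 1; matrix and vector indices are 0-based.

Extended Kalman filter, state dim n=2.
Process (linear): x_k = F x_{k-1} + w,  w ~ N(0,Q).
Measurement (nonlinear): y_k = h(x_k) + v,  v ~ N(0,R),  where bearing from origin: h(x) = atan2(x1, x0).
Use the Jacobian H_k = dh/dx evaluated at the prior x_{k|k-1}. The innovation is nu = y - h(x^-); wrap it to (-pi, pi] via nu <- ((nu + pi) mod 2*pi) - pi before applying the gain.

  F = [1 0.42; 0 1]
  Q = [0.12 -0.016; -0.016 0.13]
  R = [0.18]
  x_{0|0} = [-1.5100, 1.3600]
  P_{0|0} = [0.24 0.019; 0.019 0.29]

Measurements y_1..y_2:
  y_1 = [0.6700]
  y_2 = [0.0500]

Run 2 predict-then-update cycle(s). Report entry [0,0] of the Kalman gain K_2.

K[0,0] = -0.5870

step 1: x^-=[-0.9388, 1.3600]  P^-=[0.4271 0.1248; 0.1248 0.4200]  H_jac=[-0.4980 -0.3438]  S=[0.3783]  K=[-0.6757; -0.5460]  nu=[-1.5050]  x^+=[0.0781, 2.1817]  P^+=[0.2544 -0.0148; -0.0148 0.3072]
step 2: x^-=[0.9944, 2.1817]  P^-=[0.4162 0.0983; 0.0983 0.4372]  H_jac=[-0.3795 0.1730]  S=[0.2401]  K=[-0.5870; 0.1596]  nu=[-1.0931]  x^+=[1.6361, 2.0072]  P^+=[0.3335 0.1208; 0.1208 0.4311]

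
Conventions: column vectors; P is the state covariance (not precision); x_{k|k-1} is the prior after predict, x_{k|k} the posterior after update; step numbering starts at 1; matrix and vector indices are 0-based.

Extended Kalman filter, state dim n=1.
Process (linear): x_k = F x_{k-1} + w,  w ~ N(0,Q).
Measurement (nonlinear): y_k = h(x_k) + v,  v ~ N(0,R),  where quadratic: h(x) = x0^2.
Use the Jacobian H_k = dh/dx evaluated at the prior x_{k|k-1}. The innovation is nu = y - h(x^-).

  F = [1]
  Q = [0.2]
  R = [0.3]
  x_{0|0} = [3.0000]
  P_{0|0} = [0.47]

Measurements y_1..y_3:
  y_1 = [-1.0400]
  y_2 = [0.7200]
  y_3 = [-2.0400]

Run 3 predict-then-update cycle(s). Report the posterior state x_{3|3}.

step 1: x^-=[3.0000]  P^-=[0.6700]  H_jac=[6.0000]  S=[24.4200]  K=[0.1646]  nu=[-10.0400]  x^+=[1.3472]  P^+=[0.0082]
step 2: x^-=[1.3472]  P^-=[0.2082]  H_jac=[2.6944]  S=[1.8118]  K=[0.3097]  nu=[-1.0950]  x^+=[1.0081]  P^+=[0.0345]
step 3: x^-=[1.0081]  P^-=[0.2345]  H_jac=[2.0162]  S=[1.2532]  K=[0.3772]  nu=[-3.0563]  x^+=[-0.1449]  P^+=[0.0561]

x_post = [-0.1449]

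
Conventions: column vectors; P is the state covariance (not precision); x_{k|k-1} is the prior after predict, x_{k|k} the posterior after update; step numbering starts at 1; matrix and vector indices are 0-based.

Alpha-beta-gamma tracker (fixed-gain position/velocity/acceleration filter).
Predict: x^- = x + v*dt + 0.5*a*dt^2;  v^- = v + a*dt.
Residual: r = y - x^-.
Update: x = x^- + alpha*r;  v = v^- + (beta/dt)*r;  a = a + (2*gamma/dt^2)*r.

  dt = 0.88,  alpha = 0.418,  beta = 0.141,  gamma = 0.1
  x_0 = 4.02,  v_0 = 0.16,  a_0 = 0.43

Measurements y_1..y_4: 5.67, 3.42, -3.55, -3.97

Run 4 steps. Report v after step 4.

v_post = -3.0744

step 1: x_pred=4.3273  r=1.3427  x^+=4.8885  v^+=0.7535  a^+=0.7768
step 2: x_pred=5.8524  r=-2.4324  x^+=4.8357  v^+=1.0474  a^+=0.1486
step 3: x_pred=5.8149  r=-9.3649  x^+=1.9004  v^+=-0.3224  a^+=-2.2700
step 4: x_pred=0.7377  r=-4.7077  x^+=-1.2301  v^+=-3.0744  a^+=-3.4859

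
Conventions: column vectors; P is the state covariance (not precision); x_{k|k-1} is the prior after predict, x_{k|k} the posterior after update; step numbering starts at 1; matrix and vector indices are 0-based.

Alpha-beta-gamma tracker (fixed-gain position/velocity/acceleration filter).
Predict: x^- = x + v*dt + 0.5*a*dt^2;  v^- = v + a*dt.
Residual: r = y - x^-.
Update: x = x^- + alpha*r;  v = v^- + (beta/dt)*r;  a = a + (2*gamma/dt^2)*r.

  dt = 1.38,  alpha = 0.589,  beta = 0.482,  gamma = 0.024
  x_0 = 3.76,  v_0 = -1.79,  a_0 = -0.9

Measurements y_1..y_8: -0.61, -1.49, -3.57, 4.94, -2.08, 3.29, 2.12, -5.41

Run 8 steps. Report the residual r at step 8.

resid = -8.2210

step 1: x_pred=0.4328  r=-1.0428  x^+=-0.1814  v^+=-3.3962  a^+=-0.9263
step 2: x_pred=-5.7502  r=4.2602  x^+=-3.2409  v^+=-3.1865  a^+=-0.8189
step 3: x_pred=-8.4181  r=4.8481  x^+=-5.5626  v^+=-2.6233  a^+=-0.6967
step 4: x_pred=-9.8461  r=14.7861  x^+=-1.1371  v^+=1.5797  a^+=-0.3240
step 5: x_pred=0.7343  r=-2.8143  x^+=-0.9233  v^+=0.1495  a^+=-0.3950
step 6: x_pred=-1.0930  r=4.3830  x^+=1.4886  v^+=1.1354  a^+=-0.2845
step 7: x_pred=2.7845  r=-0.6645  x^+=2.3931  v^+=0.5107  a^+=-0.3012
step 8: x_pred=2.8110  r=-8.2210  x^+=-2.0312  v^+=-2.7764  a^+=-0.5084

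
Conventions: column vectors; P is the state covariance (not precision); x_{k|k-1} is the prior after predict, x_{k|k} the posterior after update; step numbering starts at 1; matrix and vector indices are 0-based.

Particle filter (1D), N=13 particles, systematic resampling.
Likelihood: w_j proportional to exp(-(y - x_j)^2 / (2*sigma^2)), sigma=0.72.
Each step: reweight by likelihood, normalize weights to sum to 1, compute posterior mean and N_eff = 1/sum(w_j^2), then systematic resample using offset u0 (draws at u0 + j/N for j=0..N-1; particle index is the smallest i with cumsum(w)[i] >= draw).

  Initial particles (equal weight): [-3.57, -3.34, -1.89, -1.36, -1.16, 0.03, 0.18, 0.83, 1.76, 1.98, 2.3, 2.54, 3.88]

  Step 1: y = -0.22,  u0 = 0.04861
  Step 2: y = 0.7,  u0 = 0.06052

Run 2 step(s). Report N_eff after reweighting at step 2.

N_eff = 9.9701

step 1: w=[0.0000, 0.0000, 0.0229, 0.0965, 0.1441, 0.3182, 0.2896, 0.1167, 0.0077, 0.0032, 0.0007, 0.0002, 0.0000]  mean=-0.1613  Neff=4.3582  idx=[3, 4, 4, 5, 5, 5, 5, 6, 6, 6, 6, 7, 7]
step 2: w=[0.0022, 0.0046, 0.0046, 0.0839, 0.0839, 0.0839, 0.0839, 0.0996, 0.0996, 0.0996, 0.0996, 0.1272, 0.1272]  mean=0.2794  Neff=9.9701  idx=[3, 4, 5, 6, 7, 7, 8, 9, 10, 11, 11, 12, 12]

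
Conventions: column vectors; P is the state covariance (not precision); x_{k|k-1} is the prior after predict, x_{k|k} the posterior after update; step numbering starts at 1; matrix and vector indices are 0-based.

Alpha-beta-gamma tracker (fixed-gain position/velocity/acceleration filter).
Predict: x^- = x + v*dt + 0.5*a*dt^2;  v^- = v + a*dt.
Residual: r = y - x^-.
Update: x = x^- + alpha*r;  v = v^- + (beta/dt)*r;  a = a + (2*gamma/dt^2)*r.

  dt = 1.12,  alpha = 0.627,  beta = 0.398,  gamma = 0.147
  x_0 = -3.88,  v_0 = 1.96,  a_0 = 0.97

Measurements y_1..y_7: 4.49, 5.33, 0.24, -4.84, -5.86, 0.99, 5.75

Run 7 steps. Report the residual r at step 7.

step 1: x_pred=-1.0764  r=5.5664  x^+=2.4137  v^+=5.0245  a^+=2.2746
step 2: x_pred=9.4678  r=-4.1378  x^+=6.8734  v^+=6.1017  a^+=1.3048
step 3: x_pred=14.5256  r=-14.2856  x^+=5.5685  v^+=2.4866  a^+=-2.0434
step 4: x_pred=7.0719  r=-11.9119  x^+=-0.3969  v^+=-4.0350  a^+=-4.8352
step 5: x_pred=-7.9487  r=2.0887  x^+=-6.6391  v^+=-8.7082  a^+=-4.3457
step 6: x_pred=-19.1179  r=20.1079  x^+=-6.5102  v^+=-6.4299  a^+=0.3671
step 7: x_pred=-13.4815  r=19.2315  x^+=-1.4233  v^+=0.8153  a^+=4.8745

resid = 19.2315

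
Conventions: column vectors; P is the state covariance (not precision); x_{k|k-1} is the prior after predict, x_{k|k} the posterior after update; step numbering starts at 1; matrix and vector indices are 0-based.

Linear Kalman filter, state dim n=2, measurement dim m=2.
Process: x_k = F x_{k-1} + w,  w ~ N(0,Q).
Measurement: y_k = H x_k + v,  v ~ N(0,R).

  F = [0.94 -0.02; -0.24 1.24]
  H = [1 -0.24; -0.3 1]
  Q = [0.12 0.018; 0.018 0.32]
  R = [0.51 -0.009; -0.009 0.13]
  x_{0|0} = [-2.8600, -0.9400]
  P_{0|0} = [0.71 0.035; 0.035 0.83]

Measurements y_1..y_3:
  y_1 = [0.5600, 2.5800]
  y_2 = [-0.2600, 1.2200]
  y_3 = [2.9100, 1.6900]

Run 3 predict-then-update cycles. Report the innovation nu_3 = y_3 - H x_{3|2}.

innov = [3.6909, -0.2842]

step 1: x^-=[-2.6696, -0.4792]  P^-=[0.7464 -0.1218; -0.1218 1.6163]  S=[1.4079 -0.7514; -0.7514 1.8865]  K=[0.5754 0.0459; 0.1340 0.9295]  nu=[3.1146, 2.2583]  x^+=[-0.7738, 2.0374]  P^+=[0.3160 0.0956; 0.0956 0.1483]
step 2: x^-=[-0.7681, 2.7120]  P^-=[0.3957 0.0549; 0.0549 0.5093]  S=[0.9086 -0.1911; -0.1911 0.6420]  K=[0.4268 0.0277; 0.0932 0.7954]  nu=[1.1590, -1.7225]  x^+=[-0.3211, 1.4499]  P^+=[0.2342 0.0700; 0.0700 0.1236]
step 3: x^-=[-0.3309, 1.8750]  P^-=[0.3244 0.0440; 0.0440 0.4818]  S=[0.8410 -0.1747; -0.1747 0.6146]  K=[0.3774 0.0206; 0.0779 0.7846]  nu=[3.6909, -0.2842]  x^+=[1.0562, 1.9394]  P^+=[0.2070 0.0614; 0.0614 0.1197]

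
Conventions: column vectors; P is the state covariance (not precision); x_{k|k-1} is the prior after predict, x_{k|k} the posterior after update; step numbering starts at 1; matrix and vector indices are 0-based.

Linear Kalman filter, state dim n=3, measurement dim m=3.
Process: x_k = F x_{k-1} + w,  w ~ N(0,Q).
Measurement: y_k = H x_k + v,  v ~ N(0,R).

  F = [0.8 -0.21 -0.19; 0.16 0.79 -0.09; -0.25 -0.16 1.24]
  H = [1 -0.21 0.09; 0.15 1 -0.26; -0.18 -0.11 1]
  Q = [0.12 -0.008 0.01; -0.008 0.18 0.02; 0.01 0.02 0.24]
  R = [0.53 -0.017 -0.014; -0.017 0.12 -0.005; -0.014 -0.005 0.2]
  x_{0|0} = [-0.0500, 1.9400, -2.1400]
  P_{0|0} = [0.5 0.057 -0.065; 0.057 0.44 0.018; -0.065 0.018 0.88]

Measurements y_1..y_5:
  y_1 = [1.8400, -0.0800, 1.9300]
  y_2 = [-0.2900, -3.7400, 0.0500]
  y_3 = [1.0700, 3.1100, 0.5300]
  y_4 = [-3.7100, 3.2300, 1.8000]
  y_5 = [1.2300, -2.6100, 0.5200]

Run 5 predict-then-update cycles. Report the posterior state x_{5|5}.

x_post = [-0.9059, -0.7937, 0.9259]

step 1: x^-=[-0.0408, 1.7172, -2.9515]  P^-=[0.4932 0.0365 -0.3586; 0.0365 0.4883 -0.1630; -0.3586 -0.1630 1.6733]  S=[0.9846 0.0154 -0.2604; 0.0154 0.8561 -0.7525; -0.2604 -0.7525 2.0616]  K=[0.4269 0.1254 -0.1192; -0.0496 0.7750 0.1683; 0.0495 -0.0121 0.8535]  nu=[2.5070, -2.5585, 5.0630]  x^+=[0.1049, 0.4621, 1.5249]  P^+=[0.2204 -0.0229 0.0067; -0.0229 0.1063 0.0381; 0.0067 0.0381 0.1755]
step 2: x^-=[-0.3029, 0.2446, 1.7907]  P^-=[0.2808 -0.0138 -0.0719; -0.0138 0.2420 0.0226; -0.0719 0.0226 0.5052]  S=[0.8175 -0.0299 -0.0882; -0.0299 0.3922 -0.1588; -0.0882 -0.1588 0.7376]  K=[0.3319 0.1039 -0.1019; -0.0386 0.6476 0.1327; 0.0366 -0.0189 0.6994]  nu=[-0.0969, -3.4736, -1.7683]  x^+=[-0.5156, -2.2357, 0.6161]  P^+=[0.1716 -0.0175 0.0034; -0.0175 0.0882 0.0304; 0.0034 0.0304 0.1434]
step 3: x^-=[-0.0600, -1.9041, 1.2506]  P^-=[0.2461 -0.0130 -0.0573; -0.0130 0.2318 0.0208; -0.0573 0.0208 0.4579]  S=[0.7845 -0.0350 -0.0717; -0.0350 0.3780 -0.1435; -0.0717 -0.1435 0.6842]  K=[0.3063 0.0951 -0.0943; -0.0362 0.6384 0.1267; 0.0352 -0.0211 0.6802]  nu=[0.6176, 5.3483, -0.9408]  x^+=[0.7265, 1.3687, 0.5194]  P^+=[0.1584 -0.0163 0.0031; -0.0163 0.0866 0.0293; 0.0031 0.0293 0.1394]
step 4: x^-=[0.1951, 1.1507, 0.2434]  P^-=[0.2371 -0.0136 -0.0539; -0.0136 0.2309 0.0205; -0.0539 0.0205 0.4517]  S=[0.7761 -0.0374 -0.0672; -0.0374 0.3762 -0.1410; -0.0672 -0.1410 0.6765]  K=[0.2993 0.0909 -0.0918; -0.0360 0.6377 0.1258; 0.0351 -0.0215 0.6777]  nu=[-3.6854, 2.1133, 1.7183]  x^+=[-0.8735, 2.8472, 1.2333]  P^+=[0.1547 -0.0161 0.0031; -0.0161 0.0865 0.0291; 0.0031 0.0291 0.1389]
step 5: x^-=[-1.5310, 1.9985, 1.2921]  P^-=[0.2346 -0.0140 -0.0531; -0.0140 0.2308 0.0206; -0.0531 0.0206 0.4507]  S=[0.7740 -0.0383 -0.0660; -0.0383 0.3758 -0.1405; -0.0660 -0.1405 0.6751]  K=[0.2974 0.0895 -0.0912; -0.0360 0.6376 0.1257; 0.0350 -0.0216 0.6773]  nu=[3.0644, -4.0430, -0.8278]  x^+=[-0.9059, -0.7937, 0.9259]  P^+=[0.1537 -0.0161 0.0031; -0.0161 0.0865 0.0291; 0.0031 0.0291 0.1388]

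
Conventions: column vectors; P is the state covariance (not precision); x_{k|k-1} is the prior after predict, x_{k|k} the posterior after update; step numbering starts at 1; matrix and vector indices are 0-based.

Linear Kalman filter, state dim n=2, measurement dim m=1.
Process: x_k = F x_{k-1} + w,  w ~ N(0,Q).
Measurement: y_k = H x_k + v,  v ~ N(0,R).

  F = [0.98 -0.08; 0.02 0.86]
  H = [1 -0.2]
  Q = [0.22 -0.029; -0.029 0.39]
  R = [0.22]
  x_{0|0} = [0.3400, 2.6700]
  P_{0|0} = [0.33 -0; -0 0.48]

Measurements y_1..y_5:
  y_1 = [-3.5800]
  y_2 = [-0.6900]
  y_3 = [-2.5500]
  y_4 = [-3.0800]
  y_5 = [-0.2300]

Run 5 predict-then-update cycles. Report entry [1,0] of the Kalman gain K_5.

step 1: x^-=[0.1196, 2.3030]  P^-=[0.5400 -0.0556; -0.0556 0.7451]  S=[0.8120]  K=[0.6787; -0.2519]  nu=[-3.2390]  x^+=[-2.0787, 3.1190]  P^+=[0.1660 0.0833; 0.0833 0.6936]
step 2: x^-=[-2.2866, 2.6408]  P^-=[0.3708 -0.0034; -0.0034 0.9059]  S=[0.6284]  K=[0.5911; -0.2937]  nu=[2.1248]  x^+=[-1.0306, 2.0166]  P^+=[0.1512 0.1057; 0.1057 0.8517]
step 3: x^-=[-1.1713, 1.7137]  P^-=[0.3541 0.0043; 0.0043 1.0236]  S=[0.6133]  K=[0.5759; -0.3268]  nu=[-1.0360]  x^+=[-1.7679, 2.0523]  P^+=[0.1506 0.1197; 0.1197 0.9581]
step 4: x^-=[-1.8968, 1.7296]  P^-=[0.3520 0.0087; 0.0087 1.1028]  S=[0.6127]  K=[0.5718; -0.3457]  nu=[-0.8373]  x^+=[-2.3755, 2.0191]  P^+=[0.1518 0.1299; 0.1299 1.0296]
step 5: x^-=[-2.4895, 1.6889]  P^-=[0.3520 0.0124; 0.0124 1.1560]  S=[0.6133]  K=[0.5699; -0.3568]  nu=[2.5973]  x^+=[-1.0093, 0.7621]  P^+=[0.1528 0.1371; 0.1371 1.0779]

K[1,0] = -0.3568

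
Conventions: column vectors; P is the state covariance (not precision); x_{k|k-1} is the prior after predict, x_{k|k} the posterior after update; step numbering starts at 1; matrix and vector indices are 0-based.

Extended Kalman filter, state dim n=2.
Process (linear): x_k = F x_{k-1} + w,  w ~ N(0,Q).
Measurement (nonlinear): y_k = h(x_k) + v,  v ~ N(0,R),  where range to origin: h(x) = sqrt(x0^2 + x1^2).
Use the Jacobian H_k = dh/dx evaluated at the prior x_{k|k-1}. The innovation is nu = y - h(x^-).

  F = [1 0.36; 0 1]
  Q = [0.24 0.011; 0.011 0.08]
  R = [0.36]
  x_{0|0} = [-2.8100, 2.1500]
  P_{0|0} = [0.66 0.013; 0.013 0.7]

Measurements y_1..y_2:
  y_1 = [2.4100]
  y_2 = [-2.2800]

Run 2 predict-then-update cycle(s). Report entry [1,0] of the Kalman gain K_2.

step 1: x^-=[-2.0360, 2.1500]  P^-=[1.0001 0.2760; 0.2760 0.7800]  H_jac=[-0.6876 0.7261]  S=[0.9685]  K=[-0.5031; 0.3888]  nu=[-0.5510]  x^+=[-1.7588, 1.9357]  P^+=[0.7549 0.4655; 0.4655 0.6336]
step 2: x^-=[-1.0619, 1.9357]  P^-=[1.4122 0.7045; 0.7045 0.7136]  H_jac=[-0.4810 0.8767]  S=[0.6410]  K=[-0.0959; 0.4474]  nu=[-4.4879]  x^+=[-0.6313, -0.0720]  P^+=[1.4063 0.7321; 0.7321 0.5853]

K[1,0] = 0.4474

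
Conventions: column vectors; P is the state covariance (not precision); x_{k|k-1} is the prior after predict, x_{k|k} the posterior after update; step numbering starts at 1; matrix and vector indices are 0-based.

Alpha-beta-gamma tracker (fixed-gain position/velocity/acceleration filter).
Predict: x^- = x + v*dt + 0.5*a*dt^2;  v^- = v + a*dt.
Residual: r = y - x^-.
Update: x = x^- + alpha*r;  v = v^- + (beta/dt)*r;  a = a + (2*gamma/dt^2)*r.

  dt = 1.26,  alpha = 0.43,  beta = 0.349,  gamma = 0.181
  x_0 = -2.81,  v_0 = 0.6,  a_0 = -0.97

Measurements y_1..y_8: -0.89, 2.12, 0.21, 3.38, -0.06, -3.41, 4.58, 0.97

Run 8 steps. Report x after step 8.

x_post = -1.5646

step 1: x_pred=-2.8240  r=1.9340  x^+=-1.9924  v^+=-0.0865  a^+=-0.5290
step 2: x_pred=-2.5213  r=4.6413  x^+=-0.5256  v^+=0.5325  a^+=0.5293
step 3: x_pred=0.5655  r=-0.3555  x^+=0.4127  v^+=1.1009  a^+=0.4482
step 4: x_pred=2.1556  r=1.2244  x^+=2.6821  v^+=2.0048  a^+=0.7274
step 5: x_pred=5.7855  r=-5.8455  x^+=3.2720  v^+=1.3022  a^+=-0.6055
step 6: x_pred=4.4321  r=-7.8421  x^+=1.0600  v^+=-1.6328  a^+=-2.3936
step 7: x_pred=-2.8974  r=7.4774  x^+=0.3179  v^+=-2.5777  a^+=-0.6886
step 8: x_pred=-3.4766  r=4.4466  x^+=-1.5646  v^+=-2.2137  a^+=0.3253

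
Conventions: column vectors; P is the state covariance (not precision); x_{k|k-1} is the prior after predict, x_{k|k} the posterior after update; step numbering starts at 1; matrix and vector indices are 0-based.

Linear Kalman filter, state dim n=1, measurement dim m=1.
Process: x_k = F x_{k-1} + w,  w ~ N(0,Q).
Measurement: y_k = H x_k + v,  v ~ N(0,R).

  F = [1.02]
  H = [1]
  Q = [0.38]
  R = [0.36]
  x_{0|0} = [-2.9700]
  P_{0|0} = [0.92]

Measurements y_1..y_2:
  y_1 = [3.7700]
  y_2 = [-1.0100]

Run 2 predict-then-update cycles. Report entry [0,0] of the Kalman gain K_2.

K[0,0] = 0.6522

step 1: x^-=[-3.0294]  P^-=[1.3372]  S=[1.6972]  K=[0.7879]  nu=[6.7994]  x^+=[2.3277]  P^+=[0.2836]
step 2: x^-=[2.3743]  P^-=[0.6751]  S=[1.0351]  K=[0.6522]  nu=[-3.3843]  x^+=[0.1670]  P^+=[0.2348]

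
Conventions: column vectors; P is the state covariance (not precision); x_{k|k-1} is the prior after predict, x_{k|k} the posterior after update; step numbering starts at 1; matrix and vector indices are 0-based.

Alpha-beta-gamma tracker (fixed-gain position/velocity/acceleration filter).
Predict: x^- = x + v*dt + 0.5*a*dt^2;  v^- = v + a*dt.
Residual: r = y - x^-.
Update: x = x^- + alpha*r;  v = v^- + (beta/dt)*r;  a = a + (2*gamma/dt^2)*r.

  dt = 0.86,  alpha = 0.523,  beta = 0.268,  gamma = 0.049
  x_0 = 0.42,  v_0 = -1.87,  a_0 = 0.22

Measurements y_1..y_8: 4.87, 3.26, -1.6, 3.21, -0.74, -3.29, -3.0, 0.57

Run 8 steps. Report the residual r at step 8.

step 1: x_pred=-1.1068  r=5.9768  x^+=2.0190  v^+=0.1818  a^+=1.0120
step 2: x_pred=2.5496  r=0.7104  x^+=2.9211  v^+=1.2734  a^+=1.1061
step 3: x_pred=4.4253  r=-6.0253  x^+=1.2741  v^+=0.3470  a^+=0.3077
step 4: x_pred=1.6863  r=1.5237  x^+=2.4832  v^+=1.0865  a^+=0.5096
step 5: x_pred=3.6060  r=-4.3460  x^+=1.3330  v^+=0.1704  a^+=-0.0663
step 6: x_pred=1.4551  r=-4.7451  x^+=-1.0266  v^+=-1.3653  a^+=-0.6950
step 7: x_pred=-2.4577  r=-0.5423  x^+=-2.7413  v^+=-2.1320  a^+=-0.7668
step 8: x_pred=-4.8584  r=5.4284  x^+=-2.0194  v^+=-1.0998  a^+=-0.0476

resid = 5.4284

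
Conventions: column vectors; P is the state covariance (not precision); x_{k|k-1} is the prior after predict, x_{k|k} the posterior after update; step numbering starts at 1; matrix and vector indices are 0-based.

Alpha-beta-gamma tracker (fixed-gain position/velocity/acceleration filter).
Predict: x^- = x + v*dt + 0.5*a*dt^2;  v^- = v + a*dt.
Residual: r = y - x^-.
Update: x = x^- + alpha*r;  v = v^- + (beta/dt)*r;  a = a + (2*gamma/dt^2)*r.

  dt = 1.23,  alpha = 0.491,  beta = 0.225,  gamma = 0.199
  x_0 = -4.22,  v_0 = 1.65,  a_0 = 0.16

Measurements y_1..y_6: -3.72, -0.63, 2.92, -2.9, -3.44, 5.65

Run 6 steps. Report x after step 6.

step 1: x_pred=-2.0695  r=-1.6505  x^+=-2.8799  v^+=1.5449  a^+=-0.2742
step 2: x_pred=-1.1871  r=0.5571  x^+=-0.9136  v^+=1.3095  a^+=-0.1276
step 3: x_pred=0.6006  r=2.3194  x^+=1.7394  v^+=1.5768  a^+=0.4825
step 4: x_pred=4.0439  r=-6.9439  x^+=0.6344  v^+=0.9001  a^+=-1.3442
step 5: x_pred=0.7247  r=-4.1647  x^+=-1.3202  v^+=-1.5151  a^+=-2.4398
step 6: x_pred=-5.0294  r=10.6794  x^+=0.2142  v^+=-2.5626  a^+=0.3696

x_post = 0.2142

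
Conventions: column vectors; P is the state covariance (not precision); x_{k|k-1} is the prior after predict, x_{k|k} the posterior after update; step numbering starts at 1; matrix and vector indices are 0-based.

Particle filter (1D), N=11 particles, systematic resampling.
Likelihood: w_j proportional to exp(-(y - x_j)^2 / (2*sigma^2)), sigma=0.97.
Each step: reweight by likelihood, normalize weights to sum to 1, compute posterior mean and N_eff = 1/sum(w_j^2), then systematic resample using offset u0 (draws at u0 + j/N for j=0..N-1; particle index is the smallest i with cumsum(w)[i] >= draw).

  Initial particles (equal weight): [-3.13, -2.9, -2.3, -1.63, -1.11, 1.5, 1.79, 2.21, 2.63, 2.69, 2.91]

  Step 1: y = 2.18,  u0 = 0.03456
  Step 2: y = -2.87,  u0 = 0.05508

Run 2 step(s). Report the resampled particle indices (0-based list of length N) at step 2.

step 1: w=[0.0000, 0.0000, 0.0000, 0.0001, 0.0006, 0.1496, 0.1764, 0.1911, 0.1717, 0.1665, 0.1441]  mean=2.2803  Neff=5.9539  idx=[5, 5, 6, 6, 7, 7, 8, 8, 9, 9, 10]
step 2: w=[0.3901, 0.3901, 0.0970, 0.0970, 0.0110, 0.0110, 0.0010, 0.0010, 0.0007, 0.0007, 0.0002]  mean=1.5763  Neff=3.0921  idx=[0, 0, 0, 0, 1, 1, 1, 1, 2, 2, 3]

resampled_idx = [0, 0, 0, 0, 1, 1, 1, 1, 2, 2, 3]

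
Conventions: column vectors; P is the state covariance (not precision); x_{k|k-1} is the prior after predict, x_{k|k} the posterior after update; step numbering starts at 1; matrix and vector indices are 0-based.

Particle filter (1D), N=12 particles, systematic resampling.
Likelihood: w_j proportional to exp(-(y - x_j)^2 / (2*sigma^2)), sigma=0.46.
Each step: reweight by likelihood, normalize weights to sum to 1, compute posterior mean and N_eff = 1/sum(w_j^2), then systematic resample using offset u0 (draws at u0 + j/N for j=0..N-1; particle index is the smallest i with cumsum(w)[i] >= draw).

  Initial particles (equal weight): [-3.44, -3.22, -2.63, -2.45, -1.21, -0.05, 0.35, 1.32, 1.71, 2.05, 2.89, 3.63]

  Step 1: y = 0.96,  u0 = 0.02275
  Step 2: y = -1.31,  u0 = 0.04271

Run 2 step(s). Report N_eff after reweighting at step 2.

N_eff = 1.3991

step 1: w=[0.0000, 0.0000, 0.0000, 0.0000, 0.0000, 0.0573, 0.2650, 0.4700, 0.1690, 0.0385, 0.0001, 0.0000]  mean=1.0786  Neff=3.0817  idx=[5, 6, 6, 6, 7, 7, 7, 7, 7, 7, 8, 8]
step 2: w=[0.8404, 0.0532, 0.0532, 0.0532, 0.0000, 0.0000, 0.0000, 0.0000, 0.0000, 0.0000, 0.0000, 0.0000]  mean=0.0139  Neff=1.3991  idx=[0, 0, 0, 0, 0, 0, 0, 0, 0, 0, 1, 3]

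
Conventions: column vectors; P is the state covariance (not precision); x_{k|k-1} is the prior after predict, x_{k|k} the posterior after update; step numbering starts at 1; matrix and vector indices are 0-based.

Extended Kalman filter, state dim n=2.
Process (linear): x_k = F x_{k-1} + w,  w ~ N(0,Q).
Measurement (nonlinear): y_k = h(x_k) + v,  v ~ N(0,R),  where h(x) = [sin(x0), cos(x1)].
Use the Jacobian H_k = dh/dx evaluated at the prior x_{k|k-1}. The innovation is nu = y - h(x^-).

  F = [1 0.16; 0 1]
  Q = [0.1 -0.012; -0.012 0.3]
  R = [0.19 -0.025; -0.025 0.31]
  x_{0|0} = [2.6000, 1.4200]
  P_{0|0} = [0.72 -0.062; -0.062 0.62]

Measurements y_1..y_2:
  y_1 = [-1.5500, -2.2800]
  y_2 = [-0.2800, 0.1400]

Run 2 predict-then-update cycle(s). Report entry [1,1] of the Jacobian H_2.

H_jac[1,1] = 0.1558

step 1: x^-=[2.8272, 1.4200]  P^-=[0.8160 0.0252; 0.0252 0.9200]  H_jac=[-0.9510 0.0000; 0.0000 -0.9887]  S=[0.9280 -0.0013; -0.0013 1.2092]  K=[-0.8363 -0.0215; -0.0269 -0.7522]  nu=[-1.8592, -2.4302]  x^+=[4.4343, 3.2980]  P^+=[0.1665 -0.0144; -0.0144 0.2352]
step 2: x^-=[4.9620, 3.2980]  P^-=[0.2679 0.0112; 0.0112 0.5352]  H_jac=[0.2470 0.0000; 0.0000 0.1558]  S=[0.2063 -0.0246; -0.0246 0.3230]  K=[0.3243 0.0301; 0.0446 0.2615]  nu=[0.6890, 1.1278]  x^+=[5.2194, 3.6237]  P^+=[0.2464 0.0078; 0.0078 0.5133]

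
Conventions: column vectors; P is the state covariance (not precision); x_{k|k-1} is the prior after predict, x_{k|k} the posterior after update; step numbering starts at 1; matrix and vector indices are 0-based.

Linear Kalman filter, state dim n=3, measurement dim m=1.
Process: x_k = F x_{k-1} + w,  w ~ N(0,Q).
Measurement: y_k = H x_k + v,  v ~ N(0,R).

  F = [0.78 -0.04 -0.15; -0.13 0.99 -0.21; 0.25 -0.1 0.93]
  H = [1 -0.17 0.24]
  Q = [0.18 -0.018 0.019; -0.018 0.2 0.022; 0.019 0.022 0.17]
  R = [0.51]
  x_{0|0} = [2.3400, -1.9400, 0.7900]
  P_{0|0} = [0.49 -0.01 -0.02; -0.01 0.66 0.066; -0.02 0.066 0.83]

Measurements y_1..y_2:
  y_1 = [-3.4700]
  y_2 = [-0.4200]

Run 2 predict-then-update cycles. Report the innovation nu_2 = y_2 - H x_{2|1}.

step 1: x^-=[1.7843, -2.3907, 1.5137]  P^-=[0.5039 -0.0818 -0.0129; -0.0818 0.8658 -0.1583; -0.0129 -0.1583 0.9040]  S=[1.1256]  K=[0.4573; -0.2372; 0.2052]  nu=[-6.0240]  x^+=[-0.9706, -0.9617, 0.2777]  P^+=[0.2685 0.0403 -0.1186; 0.0403 0.8025 -0.1036; -0.1186 -0.1036 0.8566]
step 2: x^-=[-0.7603, -0.8842, 0.1118]  P^-=[0.3879 0.0129 -0.1277; 0.0129 1.0550 -0.2999; -0.1277 -0.2999 0.8978]  S=[0.9389]  K=[0.3782; -0.2539; 0.1478]  nu=[0.1631]  x^+=[-0.6986, -0.9257, 0.1359]  P^+=[0.2536 0.1031 -0.1802; 0.1031 0.9945 -0.2647; -0.1802 -0.2647 0.8773]

innov = [0.1631]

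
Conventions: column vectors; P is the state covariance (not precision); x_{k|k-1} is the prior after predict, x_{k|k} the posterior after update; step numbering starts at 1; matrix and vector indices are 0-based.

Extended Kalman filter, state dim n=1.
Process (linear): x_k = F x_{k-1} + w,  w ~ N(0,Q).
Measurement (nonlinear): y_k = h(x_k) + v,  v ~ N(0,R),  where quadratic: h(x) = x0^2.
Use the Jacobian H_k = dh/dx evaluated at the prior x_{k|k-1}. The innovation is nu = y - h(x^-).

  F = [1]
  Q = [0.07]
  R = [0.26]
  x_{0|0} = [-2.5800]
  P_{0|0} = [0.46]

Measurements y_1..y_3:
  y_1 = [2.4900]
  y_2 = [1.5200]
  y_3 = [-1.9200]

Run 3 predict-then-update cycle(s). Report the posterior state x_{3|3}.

x_post = [-0.4077]

step 1: x^-=[-2.5800]  P^-=[0.5300]  H_jac=[-5.1600]  S=[14.3716]  K=[-0.1903]  nu=[-4.1664]  x^+=[-1.7872]  P^+=[0.0096]
step 2: x^-=[-1.7872]  P^-=[0.0796]  H_jac=[-3.5743]  S=[1.2768]  K=[-0.2228]  nu=[-1.6740]  x^+=[-1.4142]  P^+=[0.0162]
step 3: x^-=[-1.4142]  P^-=[0.0862]  H_jac=[-2.8284]  S=[0.9496]  K=[-0.2568]  nu=[-3.9200]  x^+=[-0.4077]  P^+=[0.0236]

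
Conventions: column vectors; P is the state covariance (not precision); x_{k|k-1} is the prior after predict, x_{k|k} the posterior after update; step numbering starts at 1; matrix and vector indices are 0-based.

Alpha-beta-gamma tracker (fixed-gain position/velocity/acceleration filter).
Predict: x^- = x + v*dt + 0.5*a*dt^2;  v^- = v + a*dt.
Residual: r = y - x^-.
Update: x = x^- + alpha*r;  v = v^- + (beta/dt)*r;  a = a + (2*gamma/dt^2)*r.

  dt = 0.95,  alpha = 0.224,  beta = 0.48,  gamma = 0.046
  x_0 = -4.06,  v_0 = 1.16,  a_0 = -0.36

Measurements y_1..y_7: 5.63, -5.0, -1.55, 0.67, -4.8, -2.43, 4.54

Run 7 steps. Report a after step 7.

a_post = 0.7812

step 1: x_pred=-3.1204  r=8.7505  x^+=-1.1603  v^+=5.2393  a^+=0.5320
step 2: x_pred=4.0570  r=-9.0570  x^+=2.0283  v^+=1.1685  a^+=-0.3913
step 3: x_pred=2.9618  r=-4.5118  x^+=1.9511  v^+=-1.4828  a^+=-0.8512
step 4: x_pred=0.1584  r=0.5116  x^+=0.2730  v^+=-2.0329  a^+=-0.7990
step 5: x_pred=-2.0189  r=-2.7811  x^+=-2.6418  v^+=-4.1972  a^+=-1.0825
step 6: x_pred=-7.1177  r=4.6877  x^+=-6.0676  v^+=-2.8571  a^+=-0.6047
step 7: x_pred=-9.0547  r=13.5947  x^+=-6.0095  v^+=3.4374  a^+=0.7812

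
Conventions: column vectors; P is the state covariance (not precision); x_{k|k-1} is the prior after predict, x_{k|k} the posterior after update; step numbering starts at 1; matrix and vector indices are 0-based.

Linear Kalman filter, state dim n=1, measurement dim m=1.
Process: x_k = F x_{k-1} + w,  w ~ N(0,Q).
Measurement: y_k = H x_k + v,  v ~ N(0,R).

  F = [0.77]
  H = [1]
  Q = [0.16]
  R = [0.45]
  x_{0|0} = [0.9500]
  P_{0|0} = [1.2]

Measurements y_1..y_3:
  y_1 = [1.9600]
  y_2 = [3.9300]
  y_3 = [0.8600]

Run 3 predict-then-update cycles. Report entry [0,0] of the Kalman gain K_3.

step 1: x^-=[0.7315]  P^-=[0.8715]  S=[1.3215]  K=[0.6595]  nu=[1.2285]  x^+=[1.5417]  P^+=[0.2968]
step 2: x^-=[1.1871]  P^-=[0.3360]  S=[0.7860]  K=[0.4274]  nu=[2.7429]  x^+=[2.3595]  P^+=[0.1924]
step 3: x^-=[1.8168]  P^-=[0.2740]  S=[0.7240]  K=[0.3785]  nu=[-0.9568]  x^+=[1.4547]  P^+=[0.1703]

K[0,0] = 0.3785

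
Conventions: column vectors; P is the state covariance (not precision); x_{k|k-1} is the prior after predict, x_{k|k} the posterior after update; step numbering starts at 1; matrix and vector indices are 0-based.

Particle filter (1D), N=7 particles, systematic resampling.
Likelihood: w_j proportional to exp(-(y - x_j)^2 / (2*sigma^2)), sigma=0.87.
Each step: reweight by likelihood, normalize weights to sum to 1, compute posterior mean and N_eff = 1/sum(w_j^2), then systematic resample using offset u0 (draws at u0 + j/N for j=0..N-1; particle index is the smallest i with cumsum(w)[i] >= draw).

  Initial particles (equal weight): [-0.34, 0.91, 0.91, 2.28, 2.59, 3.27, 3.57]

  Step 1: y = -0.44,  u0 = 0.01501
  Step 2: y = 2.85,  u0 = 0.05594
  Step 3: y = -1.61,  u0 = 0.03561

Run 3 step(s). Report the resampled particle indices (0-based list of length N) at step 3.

step 1: w=[0.6196, 0.1871, 0.1871, 0.0047, 0.0014, 0.0001, 0.0000]  mean=0.1446  Neff=2.2032  idx=[0, 0, 0, 0, 0, 1, 2]
step 2: w=[0.0070, 0.0070, 0.0070, 0.0070, 0.0070, 0.4825, 0.4825]  mean=0.8664  Neff=2.1461  idx=[5, 5, 5, 5, 6, 6, 6]
step 3: w=[0.1429, 0.1429, 0.1429, 0.1429, 0.1429, 0.1429, 0.1429]  mean=0.9100  Neff=7.0000  idx=[0, 1, 2, 3, 4, 5, 6]

resampled_idx = [0, 1, 2, 3, 4, 5, 6]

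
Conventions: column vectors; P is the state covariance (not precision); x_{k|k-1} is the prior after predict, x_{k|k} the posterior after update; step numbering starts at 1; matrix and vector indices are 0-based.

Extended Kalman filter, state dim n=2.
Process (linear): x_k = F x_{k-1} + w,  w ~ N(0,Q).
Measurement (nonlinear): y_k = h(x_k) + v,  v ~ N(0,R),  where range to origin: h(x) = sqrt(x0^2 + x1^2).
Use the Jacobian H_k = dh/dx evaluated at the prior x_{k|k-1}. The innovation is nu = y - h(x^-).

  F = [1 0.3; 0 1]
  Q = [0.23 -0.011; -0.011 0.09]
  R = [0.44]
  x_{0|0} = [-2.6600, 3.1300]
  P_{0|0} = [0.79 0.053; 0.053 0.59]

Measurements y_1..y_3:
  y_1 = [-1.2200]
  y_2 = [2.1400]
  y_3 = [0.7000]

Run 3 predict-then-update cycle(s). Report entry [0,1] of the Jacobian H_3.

step 1: x^-=[-1.7210, 3.1300]  P^-=[1.1049 0.2190; 0.2190 0.6800]  H_jac=[-0.4818 0.8763]  S=[1.0337]  K=[-0.3293; 0.4744]  nu=[-4.7919]  x^+=[-0.1428, 0.8569]  P^+=[0.9928 0.3805; 0.3805 0.4474]
step 2: x^-=[0.1143, 0.8569]  P^-=[1.4913 0.5037; 0.5037 0.5374]  H_jac=[0.1322 0.9912]  S=[1.1261]  K=[0.6185; 0.5322]  nu=[1.2755]  x^+=[0.9031, 1.5357]  P^+=[1.0606 0.1331; 0.1331 0.2185]
step 3: x^-=[1.3638, 1.5357]  P^-=[1.3901 0.1876; 0.1876 0.3085]  H_jac=[0.6640 0.7477]  S=[1.4117]  K=[0.7532; 0.2516]  nu=[-1.3539]  x^+=[0.3440, 1.1950]  P^+=[0.5891 -0.0800; -0.0800 0.2191]

H_jac[0,1] = 0.7477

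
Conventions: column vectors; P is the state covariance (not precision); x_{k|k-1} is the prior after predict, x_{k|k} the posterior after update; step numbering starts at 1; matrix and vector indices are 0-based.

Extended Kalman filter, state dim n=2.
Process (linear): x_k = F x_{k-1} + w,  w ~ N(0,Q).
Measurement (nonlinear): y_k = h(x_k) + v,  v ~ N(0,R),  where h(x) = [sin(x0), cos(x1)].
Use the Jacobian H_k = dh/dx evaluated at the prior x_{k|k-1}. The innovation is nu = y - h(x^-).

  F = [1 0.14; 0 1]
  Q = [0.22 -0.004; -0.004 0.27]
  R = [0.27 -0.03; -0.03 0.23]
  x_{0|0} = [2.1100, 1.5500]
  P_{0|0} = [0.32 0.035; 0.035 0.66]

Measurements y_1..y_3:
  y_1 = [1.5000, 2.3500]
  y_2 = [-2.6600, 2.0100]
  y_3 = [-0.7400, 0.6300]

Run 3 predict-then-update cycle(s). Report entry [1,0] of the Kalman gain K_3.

step 1: x^-=[2.3270, 1.5500]  P^-=[0.5627 0.1234; 0.1234 0.9300]  H_jac=[-0.6862 0.0000; 0.0000 -0.9998]  S=[0.5349 0.0547; 0.0547 1.1596]  K=[-0.7144 -0.0727; -0.0767 -0.7982]  nu=[0.7726, 2.3292]  x^+=[1.6057, -0.3685]  P^+=[0.2779 -0.0047; -0.0047 0.1813]
step 2: x^-=[1.5541, -0.3685]  P^-=[0.5002 0.0167; 0.0167 0.4513]  H_jac=[0.0167 0.0000; 0.0000 0.3602]  S=[0.2701 -0.0299; -0.0299 0.2886]  K=[0.0335 0.0243; 0.0641 0.5700]  nu=[-3.6599, 1.0771]  x^+=[1.4575, 0.0108]  P^+=[0.4997 0.0127; 0.0127 0.3586]
step 3: x^-=[1.4591, 0.0108]  P^-=[0.7303 0.0589; 0.0589 0.6286]  H_jac=[0.1115 0.0000; 0.0000 -0.0108]  S=[0.2791 -0.0301; -0.0301 0.2301]  K=[0.2957 0.0359; 0.0206 -0.0269]  nu=[-1.7338, -0.3699]  x^+=[0.9332, -0.0150]  P^+=[0.7063 0.0572; 0.0572 0.6283]

K[1,0] = 0.0206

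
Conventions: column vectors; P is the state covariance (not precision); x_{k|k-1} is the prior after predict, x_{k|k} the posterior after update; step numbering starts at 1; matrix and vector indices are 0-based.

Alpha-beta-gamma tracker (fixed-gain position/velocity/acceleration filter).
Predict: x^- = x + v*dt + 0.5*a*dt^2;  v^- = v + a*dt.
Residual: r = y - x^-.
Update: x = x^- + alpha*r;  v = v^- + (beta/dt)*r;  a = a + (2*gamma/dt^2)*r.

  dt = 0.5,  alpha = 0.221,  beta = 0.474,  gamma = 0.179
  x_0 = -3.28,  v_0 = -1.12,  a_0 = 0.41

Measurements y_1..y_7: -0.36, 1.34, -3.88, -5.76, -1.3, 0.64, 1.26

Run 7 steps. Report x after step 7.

step 1: x_pred=-3.7887  r=3.4287  x^+=-3.0310  v^+=2.3355  a^+=5.3200
step 2: x_pred=-1.1983  r=2.5383  x^+=-0.6373  v^+=7.4017  a^+=8.9548
step 3: x_pred=4.1829  r=-8.0629  x^+=2.4010  v^+=4.2355  a^+=-2.5913
step 4: x_pred=4.1948  r=-9.9548  x^+=1.9948  v^+=-6.4973  a^+=-16.8466
step 5: x_pred=-3.3597  r=2.0597  x^+=-2.9045  v^+=-12.9681  a^+=-13.8971
step 6: x_pred=-11.1257  r=11.7657  x^+=-8.5255  v^+=-8.7628  a^+=2.9513
step 7: x_pred=-12.5379  r=13.7979  x^+=-9.4886  v^+=5.7933  a^+=22.7099

x_post = -9.4886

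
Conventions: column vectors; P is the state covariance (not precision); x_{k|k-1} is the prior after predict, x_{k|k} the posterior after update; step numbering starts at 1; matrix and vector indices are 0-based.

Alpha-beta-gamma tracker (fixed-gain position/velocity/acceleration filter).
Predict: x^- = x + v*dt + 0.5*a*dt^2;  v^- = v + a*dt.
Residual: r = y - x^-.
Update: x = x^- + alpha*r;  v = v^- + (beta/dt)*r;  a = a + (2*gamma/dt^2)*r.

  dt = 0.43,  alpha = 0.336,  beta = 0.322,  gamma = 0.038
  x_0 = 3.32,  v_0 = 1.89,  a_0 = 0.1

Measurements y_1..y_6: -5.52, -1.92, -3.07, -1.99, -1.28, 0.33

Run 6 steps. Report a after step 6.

step 1: x_pred=4.1419  r=-9.6619  x^+=0.8955  v^+=-5.3022  a^+=-3.8714
step 2: x_pred=-1.7423  r=-0.1777  x^+=-1.8020  v^+=-7.1000  a^+=-3.9444
step 3: x_pred=-5.2197  r=2.1497  x^+=-4.4974  v^+=-7.1863  a^+=-3.0608
step 4: x_pred=-7.8705  r=5.8805  x^+=-5.8946  v^+=-4.0989  a^+=-0.6438
step 5: x_pred=-7.7167  r=6.4367  x^+=-5.5540  v^+=0.4443  a^+=2.0019
step 6: x_pred=-5.1778  r=5.5078  x^+=-3.3272  v^+=5.4296  a^+=4.2658

a_post = 4.2658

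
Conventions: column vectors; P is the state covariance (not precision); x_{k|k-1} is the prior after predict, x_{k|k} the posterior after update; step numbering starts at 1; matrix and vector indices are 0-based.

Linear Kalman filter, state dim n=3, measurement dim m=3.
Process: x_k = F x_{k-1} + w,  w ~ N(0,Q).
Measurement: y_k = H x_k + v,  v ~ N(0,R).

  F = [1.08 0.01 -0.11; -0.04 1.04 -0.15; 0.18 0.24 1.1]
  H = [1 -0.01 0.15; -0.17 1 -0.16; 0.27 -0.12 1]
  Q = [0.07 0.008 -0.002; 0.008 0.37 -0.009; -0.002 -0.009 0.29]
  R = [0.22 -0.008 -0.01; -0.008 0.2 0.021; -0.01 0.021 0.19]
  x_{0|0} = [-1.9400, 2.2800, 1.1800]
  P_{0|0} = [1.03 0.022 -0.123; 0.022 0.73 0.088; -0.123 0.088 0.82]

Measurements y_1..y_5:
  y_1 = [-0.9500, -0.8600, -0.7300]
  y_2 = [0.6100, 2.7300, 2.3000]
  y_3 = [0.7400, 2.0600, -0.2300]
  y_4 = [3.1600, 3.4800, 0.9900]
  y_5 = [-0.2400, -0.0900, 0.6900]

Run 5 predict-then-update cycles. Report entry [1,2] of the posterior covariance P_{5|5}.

step 1: x^-=[-2.2022, 2.2718, 1.4960]  P^-=[1.3109 0.0185 -0.0385; 0.0185 1.1489 0.1406; -0.0385 0.1406 1.3573]  S=[1.5492 -0.2279 0.5026; -0.2279 1.3681 -0.2373; 0.5026 -0.2373 1.6036]  K=[0.8656 -0.0142 -0.0781; 0.1130 0.8565 0.0962; -0.1736 0.0751 0.8949]  nu=[1.0505, -3.2668, -1.3588]  x^+=[-1.1404, -0.5383, -0.1478]  P^+=[0.2030 0.0107 -0.0773; 0.0107 0.1829 0.0542; -0.0773 0.0542 0.2007]
step 2: x^-=[-1.2207, -0.4920, -0.4971]  P^-=[0.3277 0.0224 -0.0747; 0.0224 0.5540 0.0695; -0.0747 0.0695 0.5489]  S=[0.5371 -0.0356 0.0790; -0.0356 0.7436 -0.0551; 0.0790 -0.0551 0.7123]  K=[0.5962 -0.0040 -0.0509; 0.0907 0.7337 0.0594; -0.0938 0.0431 0.7443]  nu=[1.9004, 2.9349, 3.0676]  x^+=[-0.2556, 2.0158, 1.7344]  P^+=[0.1396 0.0087 -0.0524; 0.0087 0.1555 0.0421; -0.0524 0.0421 0.1625]
step 3: x^-=[-0.4467, 1.8465, 2.3456]  P^-=[0.2474 0.0194 -0.0537; 0.0194 0.5276 0.0539; -0.0537 0.0539 0.5023]  S=[0.4621 -0.0298 0.0730; -0.0298 0.7208 -0.0620; 0.0730 -0.0620 0.6747]  K=[0.5239 -0.0013 -0.0408; 0.0867 0.7233 0.0509; -0.0664 0.0355 0.7238]  nu=[0.8533, 0.5128, -2.2334]  x^+=[0.0909, 2.1778, 0.6906]  P^+=[0.1225 0.0083 -0.0451; 0.0083 0.1529 0.0401; -0.0451 0.0401 0.1559]
step 4: x^-=[0.0440, 2.1576, 1.2987]  P^-=[0.2256 0.0186 -0.0478; 0.0186 0.5253 0.0517; -0.0478 0.0517 0.4955]  S=[0.4420 -0.0281 0.0724; -0.0281 0.7190 -0.0634; 0.0724 -0.0634 0.6700]  K=[0.5000 -0.0006 -0.0379; 0.0857 0.7224 0.0496; -0.0570 0.0342 0.7203]  nu=[2.9427, 1.5376, -0.0617]  x^+=[1.5170, 3.5175, 1.1391]  P^+=[0.1169 0.0081 -0.0428; 0.0081 0.1526 0.0399; -0.0428 0.0399 0.1545]
step 5: x^-=[1.5482, 3.4266, 2.3702]  P^-=[0.2185 0.0183 -0.0461; 0.0183 0.5251 0.0514; -0.0461 0.0514 0.4943]  S=[0.4353 -0.0276 0.0721; -0.0276 0.7189 -0.0636; 0.0721 -0.0636 0.6694]  K=[0.4917 -0.0003 -0.0370; 0.0853 0.7223 0.0495; -0.0538 0.0340 0.7197]  nu=[-2.1095, -2.8742, -1.6871]  x^+=[0.5744, 1.0872, 1.1719]  P^+=[0.1149 0.0080 -0.0420; 0.0080 0.1526 0.0399; -0.0420 0.0399 0.1541]

P_post[1,2] = 0.0399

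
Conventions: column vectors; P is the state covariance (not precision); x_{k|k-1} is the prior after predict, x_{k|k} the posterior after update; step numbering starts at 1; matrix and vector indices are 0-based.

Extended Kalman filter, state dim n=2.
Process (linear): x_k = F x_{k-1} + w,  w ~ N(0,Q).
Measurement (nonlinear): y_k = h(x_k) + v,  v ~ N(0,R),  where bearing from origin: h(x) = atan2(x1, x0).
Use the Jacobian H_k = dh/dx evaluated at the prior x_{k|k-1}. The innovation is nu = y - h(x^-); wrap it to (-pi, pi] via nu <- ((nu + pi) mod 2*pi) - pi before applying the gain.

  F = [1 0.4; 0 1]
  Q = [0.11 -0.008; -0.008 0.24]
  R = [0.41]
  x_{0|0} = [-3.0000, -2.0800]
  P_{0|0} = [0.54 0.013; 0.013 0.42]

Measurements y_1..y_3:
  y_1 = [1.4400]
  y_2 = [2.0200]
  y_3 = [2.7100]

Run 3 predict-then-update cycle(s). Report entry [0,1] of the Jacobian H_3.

H_jac[0,1] = -0.1908

step 1: x^-=[-3.8320, -2.0800]  P^-=[0.7276 0.1730; 0.1730 0.6600]  H_jac=[0.1094 -0.2016]  S=[0.4379]  K=[0.1022; -0.2606]  nu=[-2.1989]  x^+=[-4.0566, -1.5070]  P^+=[0.7230 0.1847; 0.1847 0.6303]
step 2: x^-=[-4.6594, -1.5070]  P^-=[1.0816 0.4288; 0.4288 0.8703]  H_jac=[0.0628 -0.1943]  S=[0.4367]  K=[-0.0351; -0.3255]  nu=[-1.4344]  x^+=[-4.6091, -1.0401]  P^+=[1.0811 0.4238; 0.4238 0.8240]
step 3: x^-=[-5.0251, -1.0401]  P^-=[1.6619 0.7454; 0.7454 1.0640]  H_jac=[0.0395 -0.1908]  S=[0.4401]  K=[-0.1740; -0.3945]  nu=[-0.6357]  x^+=[-4.9145, -0.7893]  P^+=[1.6486 0.7152; 0.7152 0.9955]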